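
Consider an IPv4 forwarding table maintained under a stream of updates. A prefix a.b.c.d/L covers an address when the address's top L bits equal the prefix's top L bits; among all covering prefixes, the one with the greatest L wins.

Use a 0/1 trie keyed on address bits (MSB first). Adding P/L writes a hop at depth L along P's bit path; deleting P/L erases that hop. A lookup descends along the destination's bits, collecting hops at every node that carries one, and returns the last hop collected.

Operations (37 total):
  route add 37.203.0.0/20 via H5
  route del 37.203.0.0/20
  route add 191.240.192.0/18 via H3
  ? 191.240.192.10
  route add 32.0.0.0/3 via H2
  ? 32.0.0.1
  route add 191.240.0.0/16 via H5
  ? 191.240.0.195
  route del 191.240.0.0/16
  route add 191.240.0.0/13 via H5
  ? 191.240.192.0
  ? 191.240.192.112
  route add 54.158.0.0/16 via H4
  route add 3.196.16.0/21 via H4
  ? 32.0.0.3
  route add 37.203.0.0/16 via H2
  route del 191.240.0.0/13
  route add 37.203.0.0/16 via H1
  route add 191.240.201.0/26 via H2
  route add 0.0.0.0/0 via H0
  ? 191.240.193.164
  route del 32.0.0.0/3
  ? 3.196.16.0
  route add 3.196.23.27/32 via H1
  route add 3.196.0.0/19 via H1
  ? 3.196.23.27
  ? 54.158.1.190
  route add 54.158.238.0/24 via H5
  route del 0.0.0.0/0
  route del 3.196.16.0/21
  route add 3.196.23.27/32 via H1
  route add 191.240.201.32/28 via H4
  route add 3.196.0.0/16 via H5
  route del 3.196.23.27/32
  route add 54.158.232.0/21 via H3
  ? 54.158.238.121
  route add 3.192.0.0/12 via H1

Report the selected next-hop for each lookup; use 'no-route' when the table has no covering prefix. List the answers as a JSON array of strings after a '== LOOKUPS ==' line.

Apply in order:
  + 37.203.0.0/20 (H5) depth=20
  - 37.203.0.0/20 clear@20
  + 191.240.192.0/18 (H3) depth=18
  ? 191.240.192.10  path d0:-→d1:-→d2:-→d3:-→d4:-→d5:-→d6:-→d7:-→d8:-→d9:-→d10:-→d11:-→d12:-→d13:-→d14:-→d15:-→d16:-→d17:-→d18:H3  best=H3
  + 32.0.0.0/3 (H2) depth=3
  ? 32.0.0.1  path d0:-→d1:-→d2:-→d3:H2→d4:-→d5:-  best=H2
  + 191.240.0.0/16 (H5) depth=16
  ? 191.240.0.195  path d0:-→d1:-→d2:-→d3:-→d4:-→d5:-→d6:-→d7:-→d8:-→d9:-→d10:-→d11:-→d12:-→d13:-→d14:-→d15:-→d16:H5  best=H5
  - 191.240.0.0/16 clear@16
  + 191.240.0.0/13 (H5) depth=13
  ? 191.240.192.0  path d0:-→d1:-→d2:-→d3:-→d4:-→d5:-→d6:-→d7:-→d8:-→d9:-→d10:-→d11:-→d12:-→d13:H5→d14:-→d15:-→d16:-→d17:-→d18:H3  best=H3
  ? 191.240.192.112  path d0:-→d1:-→d2:-→d3:-→d4:-→d5:-→d6:-→d7:-→d8:-→d9:-→d10:-→d11:-→d12:-→d13:H5→d14:-→d15:-→d16:-→d17:-→d18:H3  best=H3
  + 54.158.0.0/16 (H4) depth=16
  + 3.196.16.0/21 (H4) depth=21
  ? 32.0.0.3  path d0:-→d1:-→d2:-→d3:H2→d4:-→d5:-  best=H2
  + 37.203.0.0/16 (H2) depth=16
  - 191.240.0.0/13 clear@13
  + 37.203.0.0/16 (H1) depth=16
  + 191.240.201.0/26 (H2) depth=26
  + 0.0.0.0/0 (H0) depth=0
  ? 191.240.193.164  path d0:H0→d1:-→d2:-→d3:-→d4:-→d5:-→d6:-→d7:-→d8:-→d9:-→d10:-→d11:-→d12:-→d13:-→d14:-→d15:-→d16:-→d17:-→d18:H3→d19:-→d20:-  best=H3
  - 32.0.0.0/3 clear@3
  ? 3.196.16.0  path d0:H0→d1:-→d2:-→d3:-→d4:-→d5:-→d6:-→d7:-→d8:-→d9:-→d10:-→d11:-→d12:-→d13:-→d14:-→d15:-→d16:-→d17:-→d18:-→d19:-→d20:-→d21:H4  best=H4
  + 3.196.23.27/32 (H1) depth=32
  + 3.196.0.0/19 (H1) depth=19
  ? 3.196.23.27  path d0:H0→d1:-→d2:-→d3:-→d4:-→d5:-→d6:-→d7:-→d8:-→d9:-→d10:-→d11:-→d12:-→d13:-→d14:-→d15:-→d16:-→d17:-→d18:-→d19:H1→d20:-→d21:H4→d22:-→d23:-→d24:-→d25:-→d26:-→d27:-→d28:-→d29:-→d30:-→d31:-→d32:H1  best=H1
  ? 54.158.1.190  path d0:H0→d1:-→d2:-→d3:-→d4:-→d5:-→d6:-→d7:-→d8:-→d9:-→d10:-→d11:-→d12:-→d13:-→d14:-→d15:-→d16:H4  best=H4
  + 54.158.238.0/24 (H5) depth=24
  - 0.0.0.0/0 clear@0
  - 3.196.16.0/21 clear@21
  + 3.196.23.27/32 (H1) depth=32
  + 191.240.201.32/28 (H4) depth=28
  + 3.196.0.0/16 (H5) depth=16
  - 3.196.23.27/32 clear@32
  + 54.158.232.0/21 (H3) depth=21
  ? 54.158.238.121  path d0:-→d1:-→d2:-→d3:-→d4:-→d5:-→d6:-→d7:-→d8:-→d9:-→d10:-→d11:-→d12:-→d13:-→d14:-→d15:-→d16:H4→d17:-→d18:-→d19:-→d20:-→d21:H3→d22:-→d23:-→d24:H5  best=H5
  + 3.192.0.0/12 (H1) depth=12

== LOOKUPS ==
["H3","H2","H5","H3","H3","H2","H3","H4","H1","H4","H5"]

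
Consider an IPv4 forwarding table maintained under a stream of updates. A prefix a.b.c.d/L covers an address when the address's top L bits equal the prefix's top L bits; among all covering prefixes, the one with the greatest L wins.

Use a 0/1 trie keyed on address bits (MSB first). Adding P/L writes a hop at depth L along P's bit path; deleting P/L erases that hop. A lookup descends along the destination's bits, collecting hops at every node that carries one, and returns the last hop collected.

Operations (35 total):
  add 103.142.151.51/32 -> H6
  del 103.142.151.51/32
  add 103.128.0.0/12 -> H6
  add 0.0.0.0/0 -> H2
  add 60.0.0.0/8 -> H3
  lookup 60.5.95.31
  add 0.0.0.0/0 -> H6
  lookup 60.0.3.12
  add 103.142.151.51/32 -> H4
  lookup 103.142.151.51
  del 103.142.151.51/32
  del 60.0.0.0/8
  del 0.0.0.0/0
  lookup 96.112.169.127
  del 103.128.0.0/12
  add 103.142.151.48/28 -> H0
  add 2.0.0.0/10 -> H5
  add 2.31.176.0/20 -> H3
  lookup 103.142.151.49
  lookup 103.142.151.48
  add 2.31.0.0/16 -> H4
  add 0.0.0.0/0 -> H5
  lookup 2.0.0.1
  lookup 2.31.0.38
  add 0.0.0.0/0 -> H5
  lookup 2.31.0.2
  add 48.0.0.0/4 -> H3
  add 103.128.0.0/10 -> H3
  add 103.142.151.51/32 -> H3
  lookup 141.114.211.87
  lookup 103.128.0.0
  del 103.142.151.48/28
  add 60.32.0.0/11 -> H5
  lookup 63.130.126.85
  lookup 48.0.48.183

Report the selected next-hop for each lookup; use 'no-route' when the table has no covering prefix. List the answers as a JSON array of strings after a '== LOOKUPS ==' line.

Process each operation:
  + 103.142.151.51/32 (H6) depth=32
  - 103.142.151.51/32 clear@32
  + 103.128.0.0/12 (H6) depth=12
  + 0.0.0.0/0 (H2) depth=0
  + 60.0.0.0/8 (H3) depth=8
  lookup 60.5.95.31: bits 00111100 walk d0:H2→d1:-→d2:-→d3:-→d4:-→d5:-→d6:-→d7:-→d8:H3 -> H3
  + 0.0.0.0/0 (H6) depth=0
  lookup 60.0.3.12: bits 00111100 walk d0:H6→d1:-→d2:-→d3:-→d4:-→d5:-→d6:-→d7:-→d8:H3 -> H3
  + 103.142.151.51/32 (H4) depth=32
  lookup 103.142.151.51: bits 01100111100011101001011100110011 walk d0:H6→d1:-→d2:-→d3:-→d4:-→d5:-→d6:-→d7:-→d8:-→d9:-→d10:-→d11:-→d12:H6→d13:-→d14:-→d15:-→d16:-→d17:-→d18:-→d19:-→d20:-→d21:-→d22:-→d23:-→d24:-→d25:-→d26:-→d27:-→d28:-→d29:-→d30:-→d31:-→d32:H4 -> H4
  - 103.142.151.51/32 clear@32
  - 60.0.0.0/8 clear@8
  - 0.0.0.0/0 clear@0
  lookup 96.112.169.127: bits 01100 walk d0:-→d1:-→d2:-→d3:-→d4:-→d5:- -> no-route
  - 103.128.0.0/12 clear@12
  + 103.142.151.48/28 (H0) depth=28
  + 2.0.0.0/10 (H5) depth=10
  + 2.31.176.0/20 (H3) depth=20
  lookup 103.142.151.49: bits 011001111000111010010111001100 walk d0:-→d1:-→d2:-→d3:-→d4:-→d5:-→d6:-→d7:-→d8:-→d9:-→d10:-→d11:-→d12:-→d13:-→d14:-→d15:-→d16:-→d17:-→d18:-→d19:-→d20:-→d21:-→d22:-→d23:-→d24:-→d25:-→d26:-→d27:-→d28:H0→d29:-→d30:- -> H0
  lookup 103.142.151.48: bits 011001111000111010010111001100 walk d0:-→d1:-→d2:-→d3:-→d4:-→d5:-→d6:-→d7:-→d8:-→d9:-→d10:-→d11:-→d12:-→d13:-→d14:-→d15:-→d16:-→d17:-→d18:-→d19:-→d20:-→d21:-→d22:-→d23:-→d24:-→d25:-→d26:-→d27:-→d28:H0→d29:-→d30:- -> H0
  + 2.31.0.0/16 (H4) depth=16
  + 0.0.0.0/0 (H5) depth=0
  lookup 2.0.0.1: bits 00000010000 walk d0:H5→d1:-→d2:-→d3:-→d4:-→d5:-→d6:-→d7:-→d8:-→d9:-→d10:H5→d11:- -> H5
  lookup 2.31.0.38: bits 0000001000011111 walk d0:H5→d1:-→d2:-→d3:-→d4:-→d5:-→d6:-→d7:-→d8:-→d9:-→d10:H5→d11:-→d12:-→d13:-→d14:-→d15:-→d16:H4 -> H4
  + 0.0.0.0/0 (H5) depth=0
  lookup 2.31.0.2: bits 0000001000011111 walk d0:H5→d1:-→d2:-→d3:-→d4:-→d5:-→d6:-→d7:-→d8:-→d9:-→d10:H5→d11:-→d12:-→d13:-→d14:-→d15:-→d16:H4 -> H4
  + 48.0.0.0/4 (H3) depth=4
  + 103.128.0.0/10 (H3) depth=10
  + 103.142.151.51/32 (H3) depth=32
  lookup 141.114.211.87: bits ε walk d0:H5 -> H5
  lookup 103.128.0.0: bits 011001111000 walk d0:H5→d1:-→d2:-→d3:-→d4:-→d5:-→d6:-→d7:-→d8:-→d9:-→d10:H3→d11:-→d12:- -> H3
  - 103.142.151.48/28 clear@28
  + 60.32.0.0/11 (H5) depth=11
  lookup 63.130.126.85: bits 001111 walk d0:H5→d1:-→d2:-→d3:-→d4:H3→d5:-→d6:- -> H3
  lookup 48.0.48.183: bits 0011 walk d0:H5→d1:-→d2:-→d3:-→d4:H3 -> H3

== LOOKUPS ==
["H3","H3","H4","no-route","H0","H0","H5","H4","H4","H5","H3","H3","H3"]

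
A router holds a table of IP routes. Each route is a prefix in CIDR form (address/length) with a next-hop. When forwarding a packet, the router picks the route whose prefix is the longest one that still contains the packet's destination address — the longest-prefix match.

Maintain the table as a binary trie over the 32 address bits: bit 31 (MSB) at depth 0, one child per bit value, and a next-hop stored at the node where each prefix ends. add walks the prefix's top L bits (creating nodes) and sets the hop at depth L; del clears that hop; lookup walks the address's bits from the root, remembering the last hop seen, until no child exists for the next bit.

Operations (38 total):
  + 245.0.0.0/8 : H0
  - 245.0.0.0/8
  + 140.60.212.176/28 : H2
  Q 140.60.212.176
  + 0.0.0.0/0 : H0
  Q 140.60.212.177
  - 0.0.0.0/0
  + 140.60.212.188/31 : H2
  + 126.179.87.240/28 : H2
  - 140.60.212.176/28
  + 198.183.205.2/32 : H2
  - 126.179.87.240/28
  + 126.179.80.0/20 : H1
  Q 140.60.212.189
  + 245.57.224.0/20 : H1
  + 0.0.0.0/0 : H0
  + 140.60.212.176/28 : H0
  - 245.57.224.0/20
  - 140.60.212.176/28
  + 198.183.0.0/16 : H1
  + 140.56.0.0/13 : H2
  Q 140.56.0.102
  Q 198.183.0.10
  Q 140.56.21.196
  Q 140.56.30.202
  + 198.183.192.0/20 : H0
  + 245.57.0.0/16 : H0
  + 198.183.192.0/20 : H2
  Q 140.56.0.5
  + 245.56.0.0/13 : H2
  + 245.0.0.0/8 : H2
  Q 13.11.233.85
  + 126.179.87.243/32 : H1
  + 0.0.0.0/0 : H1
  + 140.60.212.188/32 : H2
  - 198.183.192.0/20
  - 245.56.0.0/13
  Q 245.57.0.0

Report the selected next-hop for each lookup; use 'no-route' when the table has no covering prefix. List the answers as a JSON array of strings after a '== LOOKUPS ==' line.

Trace:
  add 245.0.0.0/8 -> H0 at depth 8
  - 245.0.0.0/8 clear@8
  add 140.60.212.176/28 -> H2 at depth 28
  ? 140.60.212.176  path d0:-→d1:-→d2:-→d3:-→d4:-→d5:-→d6:-→d7:-→d8:-→d9:-→d10:-→d11:-→d12:-→d13:-→d14:-→d15:-→d16:-→d17:-→d18:-→d19:-→d20:-→d21:-→d22:-→d23:-→d24:-→d25:-→d26:-→d27:-→d28:H2  best=H2
  add 0.0.0.0/0 -> H0 at depth 0
  ? 140.60.212.177  path d0:H0→d1:-→d2:-→d3:-→d4:-→d5:-→d6:-→d7:-→d8:-→d9:-→d10:-→d11:-→d12:-→d13:-→d14:-→d15:-→d16:-→d17:-→d18:-→d19:-→d20:-→d21:-→d22:-→d23:-→d24:-→d25:-→d26:-→d27:-→d28:H2  best=H2
  - 0.0.0.0/0 clear@0
  add 140.60.212.188/31 -> H2 at depth 31
  add 126.179.87.240/28 -> H2 at depth 28
  - 140.60.212.176/28 clear@28
  add 198.183.205.2/32 -> H2 at depth 32
  - 126.179.87.240/28 clear@28
  add 126.179.80.0/20 -> H1 at depth 20
  ? 140.60.212.189  path d0:-→d1:-→d2:-→d3:-→d4:-→d5:-→d6:-→d7:-→d8:-→d9:-→d10:-→d11:-→d12:-→d13:-→d14:-→d15:-→d16:-→d17:-→d18:-→d19:-→d20:-→d21:-→d22:-→d23:-→d24:-→d25:-→d26:-→d27:-→d28:-→d29:-→d30:-→d31:H2  best=H2
  add 245.57.224.0/20 -> H1 at depth 20
  add 0.0.0.0/0 -> H0 at depth 0
  add 140.60.212.176/28 -> H0 at depth 28
  - 245.57.224.0/20 clear@20
  - 140.60.212.176/28 clear@28
  add 198.183.0.0/16 -> H1 at depth 16
  add 140.56.0.0/13 -> H2 at depth 13
  ? 140.56.0.102  path d0:H0→d1:-→d2:-→d3:-→d4:-→d5:-→d6:-→d7:-→d8:-→d9:-→d10:-→d11:-→d12:-→d13:H2  best=H2
  ? 198.183.0.10  path d0:H0→d1:-→d2:-→d3:-→d4:-→d5:-→d6:-→d7:-→d8:-→d9:-→d10:-→d11:-→d12:-→d13:-→d14:-→d15:-→d16:H1  best=H1
  ? 140.56.21.196  path d0:H0→d1:-→d2:-→d3:-→d4:-→d5:-→d6:-→d7:-→d8:-→d9:-→d10:-→d11:-→d12:-→d13:H2  best=H2
  ? 140.56.30.202  path d0:H0→d1:-→d2:-→d3:-→d4:-→d5:-→d6:-→d7:-→d8:-→d9:-→d10:-→d11:-→d12:-→d13:H2  best=H2
  add 198.183.192.0/20 -> H0 at depth 20
  add 245.57.0.0/16 -> H0 at depth 16
  add 198.183.192.0/20 -> H2 at depth 20
  ? 140.56.0.5  path d0:H0→d1:-→d2:-→d3:-→d4:-→d5:-→d6:-→d7:-→d8:-→d9:-→d10:-→d11:-→d12:-→d13:H2  best=H2
  add 245.56.0.0/13 -> H2 at depth 13
  add 245.0.0.0/8 -> H2 at depth 8
  ? 13.11.233.85  path d0:H0→d1:-  best=H0
  add 126.179.87.243/32 -> H1 at depth 32
  add 0.0.0.0/0 -> H1 at depth 0
  add 140.60.212.188/32 -> H2 at depth 32
  - 198.183.192.0/20 clear@20
  - 245.56.0.0/13 clear@13
  ? 245.57.0.0  path d0:H1→d1:-→d2:-→d3:-→d4:-→d5:-→d6:-→d7:-→d8:H2→d9:-→d10:-→d11:-→d12:-→d13:-→d14:-→d15:-→d16:H0  best=H0

== LOOKUPS ==
["H2","H2","H2","H2","H1","H2","H2","H2","H0","H0"]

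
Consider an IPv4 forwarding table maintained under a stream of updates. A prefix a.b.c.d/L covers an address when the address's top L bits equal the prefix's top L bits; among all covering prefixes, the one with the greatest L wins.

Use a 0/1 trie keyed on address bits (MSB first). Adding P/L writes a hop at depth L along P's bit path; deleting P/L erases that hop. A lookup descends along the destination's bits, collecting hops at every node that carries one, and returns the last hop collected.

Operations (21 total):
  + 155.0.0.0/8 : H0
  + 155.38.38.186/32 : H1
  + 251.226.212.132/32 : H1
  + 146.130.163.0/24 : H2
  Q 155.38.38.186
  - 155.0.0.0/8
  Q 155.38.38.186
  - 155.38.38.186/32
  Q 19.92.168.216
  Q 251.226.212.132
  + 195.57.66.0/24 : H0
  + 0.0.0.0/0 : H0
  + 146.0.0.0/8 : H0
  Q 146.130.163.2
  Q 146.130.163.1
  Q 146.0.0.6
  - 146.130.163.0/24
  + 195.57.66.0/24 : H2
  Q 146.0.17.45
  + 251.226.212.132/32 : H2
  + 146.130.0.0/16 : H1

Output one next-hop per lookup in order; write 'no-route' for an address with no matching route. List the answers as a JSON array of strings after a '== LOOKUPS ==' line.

Trace:
  + 155.0.0.0/8 (H0) depth=8
  + 155.38.38.186/32 (H1) depth=32
  + 251.226.212.132/32 (H1) depth=32
  + 146.130.163.0/24 (H2) depth=24
  lookup 155.38.38.186: bits 10011011001001100010011010111010 walk d0:-→d1:-→d2:-→d3:-→d4:-→d5:-→d6:-→d7:-→d8:H0→d9:-→d10:-→d11:-→d12:-→d13:-→d14:-→d15:-→d16:-→d17:-→d18:-→d19:-→d20:-→d21:-→d22:-→d23:-→d24:-→d25:-→d26:-→d27:-→d28:-→d29:-→d30:-→d31:-→d32:H1 -> H1
  - 155.0.0.0/8 clear@8
  lookup 155.38.38.186: bits 10011011001001100010011010111010 walk d0:-→d1:-→d2:-→d3:-→d4:-→d5:-→d6:-→d7:-→d8:-→d9:-→d10:-→d11:-→d12:-→d13:-→d14:-→d15:-→d16:-→d17:-→d18:-→d19:-→d20:-→d21:-→d22:-→d23:-→d24:-→d25:-→d26:-→d27:-→d28:-→d29:-→d30:-→d31:-→d32:H1 -> H1
  - 155.38.38.186/32 clear@32
  lookup 19.92.168.216: bits ε walk d0:- -> no-route
  lookup 251.226.212.132: bits 11111011111000101101010010000100 walk d0:-→d1:-→d2:-→d3:-→d4:-→d5:-→d6:-→d7:-→d8:-→d9:-→d10:-→d11:-→d12:-→d13:-→d14:-→d15:-→d16:-→d17:-→d18:-→d19:-→d20:-→d21:-→d22:-→d23:-→d24:-→d25:-→d26:-→d27:-→d28:-→d29:-→d30:-→d31:-→d32:H1 -> H1
  + 195.57.66.0/24 (H0) depth=24
  + 0.0.0.0/0 (H0) depth=0
  + 146.0.0.0/8 (H0) depth=8
  lookup 146.130.163.2: bits 100100101000001010100011 walk d0:H0→d1:-→d2:-→d3:-→d4:-→d5:-→d6:-→d7:-→d8:H0→d9:-→d10:-→d11:-→d12:-→d13:-→d14:-→d15:-→d16:-→d17:-→d18:-→d19:-→d20:-→d21:-→d22:-→d23:-→d24:H2 -> H2
  lookup 146.130.163.1: bits 100100101000001010100011 walk d0:H0→d1:-→d2:-→d3:-→d4:-→d5:-→d6:-→d7:-→d8:H0→d9:-→d10:-→d11:-→d12:-→d13:-→d14:-→d15:-→d16:-→d17:-→d18:-→d19:-→d20:-→d21:-→d22:-→d23:-→d24:H2 -> H2
  lookup 146.0.0.6: bits 10010010 walk d0:H0→d1:-→d2:-→d3:-→d4:-→d5:-→d6:-→d7:-→d8:H0 -> H0
  - 146.130.163.0/24 clear@24
  + 195.57.66.0/24 (H2) depth=24
  lookup 146.0.17.45: bits 10010010 walk d0:H0→d1:-→d2:-→d3:-→d4:-→d5:-→d6:-→d7:-→d8:H0 -> H0
  + 251.226.212.132/32 (H2) depth=32
  + 146.130.0.0/16 (H1) depth=16

== LOOKUPS ==
["H1","H1","no-route","H1","H2","H2","H0","H0"]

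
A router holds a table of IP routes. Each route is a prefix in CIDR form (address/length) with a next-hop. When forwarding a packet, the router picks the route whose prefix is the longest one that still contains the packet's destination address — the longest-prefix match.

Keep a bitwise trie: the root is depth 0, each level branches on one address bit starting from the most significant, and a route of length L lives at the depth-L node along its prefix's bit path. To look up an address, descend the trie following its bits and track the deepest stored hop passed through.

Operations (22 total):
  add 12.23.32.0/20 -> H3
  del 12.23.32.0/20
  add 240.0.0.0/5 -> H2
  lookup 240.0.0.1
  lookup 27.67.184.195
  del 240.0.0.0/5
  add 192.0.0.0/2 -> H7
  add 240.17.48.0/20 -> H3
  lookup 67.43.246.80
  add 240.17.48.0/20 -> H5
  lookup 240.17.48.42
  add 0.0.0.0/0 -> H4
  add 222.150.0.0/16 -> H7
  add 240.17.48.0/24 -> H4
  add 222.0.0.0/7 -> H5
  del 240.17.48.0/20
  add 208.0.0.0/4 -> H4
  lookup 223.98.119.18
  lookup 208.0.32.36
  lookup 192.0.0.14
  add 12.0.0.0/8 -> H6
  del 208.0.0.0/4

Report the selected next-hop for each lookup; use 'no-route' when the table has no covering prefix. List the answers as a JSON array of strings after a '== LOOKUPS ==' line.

Apply in order:
  add 12.23.32.0/20 -> H3 at depth 20
  - 12.23.32.0/20 clear@20
  add 240.0.0.0/5 -> H2 at depth 5
  Q 240.0.0.1: descend 11110 ; hops seen [H2] ; pick H2
  Q 27.67.184.195: descend 000 ; hops seen [∅] ; pick no-route
  - 240.0.0.0/5 clear@5
  add 192.0.0.0/2 -> H7 at depth 2
  add 240.17.48.0/20 -> H3 at depth 20
  Q 67.43.246.80: descend 0 ; hops seen [∅] ; pick no-route
  add 240.17.48.0/20 -> H5 at depth 20
  Q 240.17.48.42: descend 11110000000100010011 ; hops seen [H7,H5] ; pick H5
  add 0.0.0.0/0 -> H4 at depth 0
  add 222.150.0.0/16 -> H7 at depth 16
  add 240.17.48.0/24 -> H4 at depth 24
  add 222.0.0.0/7 -> H5 at depth 7
  - 240.17.48.0/20 clear@20
  add 208.0.0.0/4 -> H4 at depth 4
  Q 223.98.119.18: descend 1101111 ; hops seen [H4,H7,H4,H5] ; pick H5
  Q 208.0.32.36: descend 1101 ; hops seen [H4,H7,H4] ; pick H4
  Q 192.0.0.14: descend 110 ; hops seen [H4,H7] ; pick H7
  add 12.0.0.0/8 -> H6 at depth 8
  - 208.0.0.0/4 clear@4

== LOOKUPS ==
["H2","no-route","no-route","H5","H5","H4","H7"]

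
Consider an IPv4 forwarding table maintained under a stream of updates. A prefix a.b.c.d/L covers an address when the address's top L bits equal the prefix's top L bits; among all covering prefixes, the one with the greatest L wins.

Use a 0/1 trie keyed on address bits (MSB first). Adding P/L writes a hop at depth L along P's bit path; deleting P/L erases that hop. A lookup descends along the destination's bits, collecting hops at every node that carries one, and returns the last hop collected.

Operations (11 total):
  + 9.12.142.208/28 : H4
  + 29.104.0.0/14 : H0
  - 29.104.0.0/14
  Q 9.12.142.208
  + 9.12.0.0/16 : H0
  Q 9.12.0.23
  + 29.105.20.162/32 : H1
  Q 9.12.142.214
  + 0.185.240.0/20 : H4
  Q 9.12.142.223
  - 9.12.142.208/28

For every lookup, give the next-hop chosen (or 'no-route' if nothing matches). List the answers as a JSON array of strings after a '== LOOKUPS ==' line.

Apply in order:
  + 9.12.142.208/28 (H4) depth=28
  + 29.104.0.0/14 (H0) depth=14
  - 29.104.0.0/14 clear@14
  ? 9.12.142.208  path d0:-→d1:-→d2:-→d3:-→d4:-→d5:-→d6:-→d7:-→d8:-→d9:-→d10:-→d11:-→d12:-→d13:-→d14:-→d15:-→d16:-→d17:-→d18:-→d19:-→d20:-→d21:-→d22:-→d23:-→d24:-→d25:-→d26:-→d27:-→d28:H4  best=H4
  + 9.12.0.0/16 (H0) depth=16
  ? 9.12.0.23  path d0:-→d1:-→d2:-→d3:-→d4:-→d5:-→d6:-→d7:-→d8:-→d9:-→d10:-→d11:-→d12:-→d13:-→d14:-→d15:-→d16:H0  best=H0
  + 29.105.20.162/32 (H1) depth=32
  ? 9.12.142.214  path d0:-→d1:-→d2:-→d3:-→d4:-→d5:-→d6:-→d7:-→d8:-→d9:-→d10:-→d11:-→d12:-→d13:-→d14:-→d15:-→d16:H0→d17:-→d18:-→d19:-→d20:-→d21:-→d22:-→d23:-→d24:-→d25:-→d26:-→d27:-→d28:H4  best=H4
  + 0.185.240.0/20 (H4) depth=20
  ? 9.12.142.223  path d0:-→d1:-→d2:-→d3:-→d4:-→d5:-→d6:-→d7:-→d8:-→d9:-→d10:-→d11:-→d12:-→d13:-→d14:-→d15:-→d16:H0→d17:-→d18:-→d19:-→d20:-→d21:-→d22:-→d23:-→d24:-→d25:-→d26:-→d27:-→d28:H4  best=H4
  - 9.12.142.208/28 clear@28

== LOOKUPS ==
["H4","H0","H4","H4"]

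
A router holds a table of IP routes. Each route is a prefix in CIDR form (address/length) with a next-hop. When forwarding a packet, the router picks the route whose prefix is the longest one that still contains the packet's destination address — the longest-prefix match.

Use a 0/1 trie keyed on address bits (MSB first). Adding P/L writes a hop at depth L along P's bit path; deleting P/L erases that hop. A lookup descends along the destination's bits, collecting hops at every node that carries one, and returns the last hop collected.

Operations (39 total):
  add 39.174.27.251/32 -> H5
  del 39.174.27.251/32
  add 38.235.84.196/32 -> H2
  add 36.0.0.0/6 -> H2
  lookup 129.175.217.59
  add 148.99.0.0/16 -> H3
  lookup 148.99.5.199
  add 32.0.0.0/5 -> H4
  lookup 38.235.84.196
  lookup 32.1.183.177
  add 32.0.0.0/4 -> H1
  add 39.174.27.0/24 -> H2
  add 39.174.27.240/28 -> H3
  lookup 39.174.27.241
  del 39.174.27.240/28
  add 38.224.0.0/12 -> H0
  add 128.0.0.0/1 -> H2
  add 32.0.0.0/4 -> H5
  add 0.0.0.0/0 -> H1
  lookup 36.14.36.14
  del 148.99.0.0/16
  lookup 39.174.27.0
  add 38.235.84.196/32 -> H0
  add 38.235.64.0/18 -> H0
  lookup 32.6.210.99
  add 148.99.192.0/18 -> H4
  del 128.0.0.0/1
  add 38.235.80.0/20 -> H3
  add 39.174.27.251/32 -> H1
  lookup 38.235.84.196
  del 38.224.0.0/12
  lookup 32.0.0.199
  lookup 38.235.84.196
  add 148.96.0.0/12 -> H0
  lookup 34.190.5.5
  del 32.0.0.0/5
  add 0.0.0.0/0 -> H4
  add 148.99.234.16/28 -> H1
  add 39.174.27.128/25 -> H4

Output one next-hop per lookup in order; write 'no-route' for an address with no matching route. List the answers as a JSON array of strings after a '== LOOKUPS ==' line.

Trace:
  add 39.174.27.251/32 -> H5 at depth 32
  - 39.174.27.251/32 clear@32
  add 38.235.84.196/32 -> H2 at depth 32
  add 36.0.0.0/6 -> H2 at depth 6
  lookup 129.175.217.59: bits ε walk d0:- -> no-route
  add 148.99.0.0/16 -> H3 at depth 16
  lookup 148.99.5.199: bits 1001010001100011 walk d0:-→d1:-→d2:-→d3:-→d4:-→d5:-→d6:-→d7:-→d8:-→d9:-→d10:-→d11:-→d12:-→d13:-→d14:-→d15:-→d16:H3 -> H3
  add 32.0.0.0/5 -> H4 at depth 5
  lookup 38.235.84.196: bits 00100110111010110101010011000100 walk d0:-→d1:-→d2:-→d3:-→d4:-→d5:H4→d6:H2→d7:-→d8:-→d9:-→d10:-→d11:-→d12:-→d13:-→d14:-→d15:-→d16:-→d17:-→d18:-→d19:-→d20:-→d21:-→d22:-→d23:-→d24:-→d25:-→d26:-→d27:-→d28:-→d29:-→d30:-→d31:-→d32:H2 -> H2
  lookup 32.1.183.177: bits 00100 walk d0:-→d1:-→d2:-→d3:-→d4:-→d5:H4 -> H4
  add 32.0.0.0/4 -> H1 at depth 4
  add 39.174.27.0/24 -> H2 at depth 24
  add 39.174.27.240/28 -> H3 at depth 28
  lookup 39.174.27.241: bits 0010011110101110000110111111 walk d0:-→d1:-→d2:-→d3:-→d4:H1→d5:H4→d6:H2→d7:-→d8:-→d9:-→d10:-→d11:-→d12:-→d13:-→d14:-→d15:-→d16:-→d17:-→d18:-→d19:-→d20:-→d21:-→d22:-→d23:-→d24:H2→d25:-→d26:-→d27:-→d28:H3 -> H3
  - 39.174.27.240/28 clear@28
  add 38.224.0.0/12 -> H0 at depth 12
  add 128.0.0.0/1 -> H2 at depth 1
  add 32.0.0.0/4 -> H5 at depth 4
  add 0.0.0.0/0 -> H1 at depth 0
  lookup 36.14.36.14: bits 001001 walk d0:H1→d1:-→d2:-→d3:-→d4:H5→d5:H4→d6:H2 -> H2
  - 148.99.0.0/16 clear@16
  lookup 39.174.27.0: bits 001001111010111000011011 walk d0:H1→d1:-→d2:-→d3:-→d4:H5→d5:H4→d6:H2→d7:-→d8:-→d9:-→d10:-→d11:-→d12:-→d13:-→d14:-→d15:-→d16:-→d17:-→d18:-→d19:-→d20:-→d21:-→d22:-→d23:-→d24:H2 -> H2
  add 38.235.84.196/32 -> H0 at depth 32
  add 38.235.64.0/18 -> H0 at depth 18
  lookup 32.6.210.99: bits 00100 walk d0:H1→d1:-→d2:-→d3:-→d4:H5→d5:H4 -> H4
  add 148.99.192.0/18 -> H4 at depth 18
  - 128.0.0.0/1 clear@1
  add 38.235.80.0/20 -> H3 at depth 20
  add 39.174.27.251/32 -> H1 at depth 32
  lookup 38.235.84.196: bits 00100110111010110101010011000100 walk d0:H1→d1:-→d2:-→d3:-→d4:H5→d5:H4→d6:H2→d7:-→d8:-→d9:-→d10:-→d11:-→d12:H0→d13:-→d14:-→d15:-→d16:-→d17:-→d18:H0→d19:-→d20:H3→d21:-→d22:-→d23:-→d24:-→d25:-→d26:-→d27:-→d28:-→d29:-→d30:-→d31:-→d32:H0 -> H0
  - 38.224.0.0/12 clear@12
  lookup 32.0.0.199: bits 00100 walk d0:H1→d1:-→d2:-→d3:-→d4:H5→d5:H4 -> H4
  lookup 38.235.84.196: bits 00100110111010110101010011000100 walk d0:H1→d1:-→d2:-→d3:-→d4:H5→d5:H4→d6:H2→d7:-→d8:-→d9:-→d10:-→d11:-→d12:-→d13:-→d14:-→d15:-→d16:-→d17:-→d18:H0→d19:-→d20:H3→d21:-→d22:-→d23:-→d24:-→d25:-→d26:-→d27:-→d28:-→d29:-→d30:-→d31:-→d32:H0 -> H0
  add 148.96.0.0/12 -> H0 at depth 12
  lookup 34.190.5.5: bits 00100 walk d0:H1→d1:-→d2:-→d3:-→d4:H5→d5:H4 -> H4
  - 32.0.0.0/5 clear@5
  add 0.0.0.0/0 -> H4 at depth 0
  add 148.99.234.16/28 -> H1 at depth 28
  add 39.174.27.128/25 -> H4 at depth 25

== LOOKUPS ==
["no-route","H3","H2","H4","H3","H2","H2","H4","H0","H4","H0","H4"]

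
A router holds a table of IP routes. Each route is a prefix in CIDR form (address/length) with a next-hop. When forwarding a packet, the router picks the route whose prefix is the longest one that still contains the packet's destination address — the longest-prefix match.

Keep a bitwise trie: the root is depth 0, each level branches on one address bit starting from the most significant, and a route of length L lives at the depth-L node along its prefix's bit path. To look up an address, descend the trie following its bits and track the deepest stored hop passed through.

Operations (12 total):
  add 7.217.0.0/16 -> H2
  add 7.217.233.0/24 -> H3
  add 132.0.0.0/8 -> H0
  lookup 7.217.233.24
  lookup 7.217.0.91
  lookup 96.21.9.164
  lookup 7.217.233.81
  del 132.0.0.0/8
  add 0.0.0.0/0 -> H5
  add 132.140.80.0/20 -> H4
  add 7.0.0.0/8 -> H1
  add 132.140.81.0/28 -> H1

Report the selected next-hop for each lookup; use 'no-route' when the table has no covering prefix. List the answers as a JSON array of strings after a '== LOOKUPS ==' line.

Apply in order:
  + 7.217.0.0/16 (H2) depth=16
  + 7.217.233.0/24 (H3) depth=24
  + 132.0.0.0/8 (H0) depth=8
  lookup 7.217.233.24: bits 000001111101100111101001 walk d0:-→d1:-→d2:-→d3:-→d4:-→d5:-→d6:-→d7:-→d8:-→d9:-→d10:-→d11:-→d12:-→d13:-→d14:-→d15:-→d16:H2→d17:-→d18:-→d19:-→d20:-→d21:-→d22:-→d23:-→d24:H3 -> H3
  lookup 7.217.0.91: bits 0000011111011001 walk d0:-→d1:-→d2:-→d3:-→d4:-→d5:-→d6:-→d7:-→d8:-→d9:-→d10:-→d11:-→d12:-→d13:-→d14:-→d15:-→d16:H2 -> H2
  lookup 96.21.9.164: bits 0 walk d0:-→d1:- -> no-route
  lookup 7.217.233.81: bits 000001111101100111101001 walk d0:-→d1:-→d2:-→d3:-→d4:-→d5:-→d6:-→d7:-→d8:-→d9:-→d10:-→d11:-→d12:-→d13:-→d14:-→d15:-→d16:H2→d17:-→d18:-→d19:-→d20:-→d21:-→d22:-→d23:-→d24:H3 -> H3
  - 132.0.0.0/8 clear@8
  + 0.0.0.0/0 (H5) depth=0
  + 132.140.80.0/20 (H4) depth=20
  + 7.0.0.0/8 (H1) depth=8
  + 132.140.81.0/28 (H1) depth=28

== LOOKUPS ==
["H3","H2","no-route","H3"]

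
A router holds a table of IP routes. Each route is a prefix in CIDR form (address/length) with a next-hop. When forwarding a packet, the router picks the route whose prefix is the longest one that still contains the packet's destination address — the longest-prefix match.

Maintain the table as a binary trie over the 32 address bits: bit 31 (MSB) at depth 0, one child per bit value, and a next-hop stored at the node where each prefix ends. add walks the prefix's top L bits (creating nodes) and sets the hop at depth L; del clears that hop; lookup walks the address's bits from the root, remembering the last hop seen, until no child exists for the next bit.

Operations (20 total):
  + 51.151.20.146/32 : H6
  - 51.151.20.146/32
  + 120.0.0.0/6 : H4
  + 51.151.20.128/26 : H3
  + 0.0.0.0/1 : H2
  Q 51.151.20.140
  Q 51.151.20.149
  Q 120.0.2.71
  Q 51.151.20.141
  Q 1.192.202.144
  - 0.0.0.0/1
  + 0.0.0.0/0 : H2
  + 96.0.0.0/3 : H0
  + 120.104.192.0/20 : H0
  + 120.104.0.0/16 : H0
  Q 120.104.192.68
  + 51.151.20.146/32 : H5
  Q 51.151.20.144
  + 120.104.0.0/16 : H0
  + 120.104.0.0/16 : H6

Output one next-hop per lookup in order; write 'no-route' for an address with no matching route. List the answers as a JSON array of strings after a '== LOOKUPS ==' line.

Process each operation:
  + 51.151.20.146/32 (H6) depth=32
  - 51.151.20.146/32 clear@32
  + 120.0.0.0/6 (H4) depth=6
  + 51.151.20.128/26 (H3) depth=26
  + 0.0.0.0/1 (H2) depth=1
  lookup 51.151.20.140: bits 001100111001011100010100100 walk d0:-→d1:H2→d2:-→d3:-→d4:-→d5:-→d6:-→d7:-→d8:-→d9:-→d10:-→d11:-→d12:-→d13:-→d14:-→d15:-→d16:-→d17:-→d18:-→d19:-→d20:-→d21:-→d22:-→d23:-→d24:-→d25:-→d26:H3→d27:- -> H3
  lookup 51.151.20.149: bits 00110011100101110001010010010 walk d0:-→d1:H2→d2:-→d3:-→d4:-→d5:-→d6:-→d7:-→d8:-→d9:-→d10:-→d11:-→d12:-→d13:-→d14:-→d15:-→d16:-→d17:-→d18:-→d19:-→d20:-→d21:-→d22:-→d23:-→d24:-→d25:-→d26:H3→d27:-→d28:-→d29:- -> H3
  lookup 120.0.2.71: bits 011110 walk d0:-→d1:H2→d2:-→d3:-→d4:-→d5:-→d6:H4 -> H4
  lookup 51.151.20.141: bits 001100111001011100010100100 walk d0:-→d1:H2→d2:-→d3:-→d4:-→d5:-→d6:-→d7:-→d8:-→d9:-→d10:-→d11:-→d12:-→d13:-→d14:-→d15:-→d16:-→d17:-→d18:-→d19:-→d20:-→d21:-→d22:-→d23:-→d24:-→d25:-→d26:H3→d27:- -> H3
  lookup 1.192.202.144: bits 00 walk d0:-→d1:H2→d2:- -> H2
  - 0.0.0.0/1 clear@1
  + 0.0.0.0/0 (H2) depth=0
  + 96.0.0.0/3 (H0) depth=3
  + 120.104.192.0/20 (H0) depth=20
  + 120.104.0.0/16 (H0) depth=16
  lookup 120.104.192.68: bits 01111000011010001100 walk d0:H2→d1:-→d2:-→d3:H0→d4:-→d5:-→d6:H4→d7:-→d8:-→d9:-→d10:-→d11:-→d12:-→d13:-→d14:-→d15:-→d16:H0→d17:-→d18:-→d19:-→d20:H0 -> H0
  + 51.151.20.146/32 (H5) depth=32
  lookup 51.151.20.144: bits 001100111001011100010100100100 walk d0:H2→d1:-→d2:-→d3:-→d4:-→d5:-→d6:-→d7:-→d8:-→d9:-→d10:-→d11:-→d12:-→d13:-→d14:-→d15:-→d16:-→d17:-→d18:-→d19:-→d20:-→d21:-→d22:-→d23:-→d24:-→d25:-→d26:H3→d27:-→d28:-→d29:-→d30:- -> H3
  + 120.104.0.0/16 (H0) depth=16
  + 120.104.0.0/16 (H6) depth=16

== LOOKUPS ==
["H3","H3","H4","H3","H2","H0","H3"]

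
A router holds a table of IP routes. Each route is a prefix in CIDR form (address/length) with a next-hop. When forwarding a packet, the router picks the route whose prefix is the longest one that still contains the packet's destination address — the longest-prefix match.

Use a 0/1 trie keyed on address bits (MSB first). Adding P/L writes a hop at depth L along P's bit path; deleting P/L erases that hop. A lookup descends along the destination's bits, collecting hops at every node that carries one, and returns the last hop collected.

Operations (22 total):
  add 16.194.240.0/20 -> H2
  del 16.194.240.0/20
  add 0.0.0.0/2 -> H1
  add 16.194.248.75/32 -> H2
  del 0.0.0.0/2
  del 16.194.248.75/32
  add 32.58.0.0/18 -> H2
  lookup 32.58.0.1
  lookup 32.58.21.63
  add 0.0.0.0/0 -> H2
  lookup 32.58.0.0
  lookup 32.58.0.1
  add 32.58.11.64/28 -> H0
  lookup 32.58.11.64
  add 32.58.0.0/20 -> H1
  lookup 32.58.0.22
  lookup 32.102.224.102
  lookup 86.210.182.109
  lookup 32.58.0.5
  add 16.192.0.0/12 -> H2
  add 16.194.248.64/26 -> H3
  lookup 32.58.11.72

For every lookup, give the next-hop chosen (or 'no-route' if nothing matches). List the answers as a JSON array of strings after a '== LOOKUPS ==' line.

Apply in order:
  + 16.194.240.0/20 (H2) depth=20
  del 16.194.240.0/20 (clear depth 20)
  + 0.0.0.0/2 (H1) depth=2
  + 16.194.248.75/32 (H2) depth=32
  del 0.0.0.0/2 (clear depth 2)
  del 16.194.248.75/32 (clear depth 32)
  + 32.58.0.0/18 (H2) depth=18
  Q 32.58.0.1: descend 001000000011101000 ; hops seen [H2] ; pick H2
  Q 32.58.21.63: descend 001000000011101000 ; hops seen [H2] ; pick H2
  + 0.0.0.0/0 (H2) depth=0
  Q 32.58.0.0: descend 001000000011101000 ; hops seen [H2,H2] ; pick H2
  Q 32.58.0.1: descend 001000000011101000 ; hops seen [H2,H2] ; pick H2
  + 32.58.11.64/28 (H0) depth=28
  Q 32.58.11.64: descend 0010000000111010000010110100 ; hops seen [H2,H2,H0] ; pick H0
  + 32.58.0.0/20 (H1) depth=20
  Q 32.58.0.22: descend 00100000001110100000 ; hops seen [H2,H2,H1] ; pick H1
  Q 32.102.224.102: descend 001000000 ; hops seen [H2] ; pick H2
  Q 86.210.182.109: descend 0 ; hops seen [H2] ; pick H2
  Q 32.58.0.5: descend 00100000001110100000 ; hops seen [H2,H2,H1] ; pick H1
  + 16.192.0.0/12 (H2) depth=12
  + 16.194.248.64/26 (H3) depth=26
  Q 32.58.11.72: descend 0010000000111010000010110100 ; hops seen [H2,H2,H1,H0] ; pick H0

== LOOKUPS ==
["H2","H2","H2","H2","H0","H1","H2","H2","H1","H0"]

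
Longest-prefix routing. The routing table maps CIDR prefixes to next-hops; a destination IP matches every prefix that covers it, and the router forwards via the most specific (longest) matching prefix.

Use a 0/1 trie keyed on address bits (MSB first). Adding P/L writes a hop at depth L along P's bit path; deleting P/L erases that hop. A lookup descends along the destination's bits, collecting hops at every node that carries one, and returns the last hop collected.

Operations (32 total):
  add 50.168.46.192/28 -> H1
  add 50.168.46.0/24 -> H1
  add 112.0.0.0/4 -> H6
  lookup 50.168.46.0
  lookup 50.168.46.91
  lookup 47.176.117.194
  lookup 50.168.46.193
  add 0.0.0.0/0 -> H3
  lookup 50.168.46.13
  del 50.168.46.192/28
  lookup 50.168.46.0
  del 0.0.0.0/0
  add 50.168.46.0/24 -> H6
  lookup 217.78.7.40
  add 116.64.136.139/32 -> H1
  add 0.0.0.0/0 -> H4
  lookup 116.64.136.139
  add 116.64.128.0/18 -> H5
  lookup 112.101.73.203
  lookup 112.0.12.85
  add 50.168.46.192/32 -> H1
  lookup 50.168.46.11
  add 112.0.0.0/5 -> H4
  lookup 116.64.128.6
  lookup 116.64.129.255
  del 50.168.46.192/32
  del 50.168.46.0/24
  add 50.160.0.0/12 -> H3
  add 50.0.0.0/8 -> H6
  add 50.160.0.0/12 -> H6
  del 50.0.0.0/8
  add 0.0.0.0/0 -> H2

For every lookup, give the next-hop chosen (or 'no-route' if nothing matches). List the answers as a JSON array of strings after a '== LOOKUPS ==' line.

Process each operation:
  + 50.168.46.192/28 (H1) depth=28
  + 50.168.46.0/24 (H1) depth=24
  + 112.0.0.0/4 (H6) depth=4
  Q 50.168.46.0: descend 001100101010100000101110 ; hops seen [H1] ; pick H1
  Q 50.168.46.91: descend 001100101010100000101110 ; hops seen [H1] ; pick H1
  Q 47.176.117.194: descend 001 ; hops seen [∅] ; pick no-route
  Q 50.168.46.193: descend 0011001010101000001011101100 ; hops seen [H1,H1] ; pick H1
  + 0.0.0.0/0 (H3) depth=0
  Q 50.168.46.13: descend 001100101010100000101110 ; hops seen [H3,H1] ; pick H1
  - 50.168.46.192/28 clear@28
  Q 50.168.46.0: descend 001100101010100000101110 ; hops seen [H3,H1] ; pick H1
  - 0.0.0.0/0 clear@0
  + 50.168.46.0/24 (H6) depth=24
  Q 217.78.7.40: descend ε ; hops seen [∅] ; pick no-route
  + 116.64.136.139/32 (H1) depth=32
  + 0.0.0.0/0 (H4) depth=0
  Q 116.64.136.139: descend 01110100010000001000100010001011 ; hops seen [H4,H6,H1] ; pick H1
  + 116.64.128.0/18 (H5) depth=18
  Q 112.101.73.203: descend 01110 ; hops seen [H4,H6] ; pick H6
  Q 112.0.12.85: descend 01110 ; hops seen [H4,H6] ; pick H6
  + 50.168.46.192/32 (H1) depth=32
  Q 50.168.46.11: descend 001100101010100000101110 ; hops seen [H4,H6] ; pick H6
  + 112.0.0.0/5 (H4) depth=5
  Q 116.64.128.6: descend 01110100010000001000 ; hops seen [H4,H6,H4,H5] ; pick H5
  Q 116.64.129.255: descend 01110100010000001000 ; hops seen [H4,H6,H4,H5] ; pick H5
  - 50.168.46.192/32 clear@32
  - 50.168.46.0/24 clear@24
  + 50.160.0.0/12 (H3) depth=12
  + 50.0.0.0/8 (H6) depth=8
  + 50.160.0.0/12 (H6) depth=12
  - 50.0.0.0/8 clear@8
  + 0.0.0.0/0 (H2) depth=0

== LOOKUPS ==
["H1","H1","no-route","H1","H1","H1","no-route","H1","H6","H6","H6","H5","H5"]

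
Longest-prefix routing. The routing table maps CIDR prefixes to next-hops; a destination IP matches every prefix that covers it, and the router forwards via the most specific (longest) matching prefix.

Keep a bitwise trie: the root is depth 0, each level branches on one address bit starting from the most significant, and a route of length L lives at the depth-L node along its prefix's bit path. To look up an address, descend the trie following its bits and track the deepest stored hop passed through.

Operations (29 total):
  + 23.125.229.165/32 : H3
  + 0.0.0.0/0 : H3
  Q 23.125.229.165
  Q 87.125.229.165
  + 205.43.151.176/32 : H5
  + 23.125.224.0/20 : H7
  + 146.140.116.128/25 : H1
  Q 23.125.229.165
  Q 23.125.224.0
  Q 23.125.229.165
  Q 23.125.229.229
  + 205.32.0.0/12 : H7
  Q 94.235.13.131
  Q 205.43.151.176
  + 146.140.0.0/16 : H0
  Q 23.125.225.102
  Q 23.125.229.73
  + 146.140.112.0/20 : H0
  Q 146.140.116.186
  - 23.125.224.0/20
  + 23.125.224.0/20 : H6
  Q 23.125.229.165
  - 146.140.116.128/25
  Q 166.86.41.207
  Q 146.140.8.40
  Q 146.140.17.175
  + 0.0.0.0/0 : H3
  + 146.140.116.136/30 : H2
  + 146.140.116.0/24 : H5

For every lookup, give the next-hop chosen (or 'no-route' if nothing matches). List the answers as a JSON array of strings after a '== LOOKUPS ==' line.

Trace:
  + 23.125.229.165/32 (H3) depth=32
  + 0.0.0.0/0 (H3) depth=0
  lookup 23.125.229.165: bits 00010111011111011110010110100101 walk d0:H3→d1:-→d2:-→d3:-→d4:-→d5:-→d6:-→d7:-→d8:-→d9:-→d10:-→d11:-→d12:-→d13:-→d14:-→d15:-→d16:-→d17:-→d18:-→d19:-→d20:-→d21:-→d22:-→d23:-→d24:-→d25:-→d26:-→d27:-→d28:-→d29:-→d30:-→d31:-→d32:H3 -> H3
  lookup 87.125.229.165: bits 0 walk d0:H3→d1:- -> H3
  + 205.43.151.176/32 (H5) depth=32
  + 23.125.224.0/20 (H7) depth=20
  + 146.140.116.128/25 (H1) depth=25
  lookup 23.125.229.165: bits 00010111011111011110010110100101 walk d0:H3→d1:-→d2:-→d3:-→d4:-→d5:-→d6:-→d7:-→d8:-→d9:-→d10:-→d11:-→d12:-→d13:-→d14:-→d15:-→d16:-→d17:-→d18:-→d19:-→d20:H7→d21:-→d22:-→d23:-→d24:-→d25:-→d26:-→d27:-→d28:-→d29:-→d30:-→d31:-→d32:H3 -> H3
  lookup 23.125.224.0: bits 000101110111110111100 walk d0:H3→d1:-→d2:-→d3:-→d4:-→d5:-→d6:-→d7:-→d8:-→d9:-→d10:-→d11:-→d12:-→d13:-→d14:-→d15:-→d16:-→d17:-→d18:-→d19:-→d20:H7→d21:- -> H7
  lookup 23.125.229.165: bits 00010111011111011110010110100101 walk d0:H3→d1:-→d2:-→d3:-→d4:-→d5:-→d6:-→d7:-→d8:-→d9:-→d10:-→d11:-→d12:-→d13:-→d14:-→d15:-→d16:-→d17:-→d18:-→d19:-→d20:H7→d21:-→d22:-→d23:-→d24:-→d25:-→d26:-→d27:-→d28:-→d29:-→d30:-→d31:-→d32:H3 -> H3
  lookup 23.125.229.229: bits 0001011101111101111001011 walk d0:H3→d1:-→d2:-→d3:-→d4:-→d5:-→d6:-→d7:-→d8:-→d9:-→d10:-→d11:-→d12:-→d13:-→d14:-→d15:-→d16:-→d17:-→d18:-→d19:-→d20:H7→d21:-→d22:-→d23:-→d24:-→d25:- -> H7
  + 205.32.0.0/12 (H7) depth=12
  lookup 94.235.13.131: bits 0 walk d0:H3→d1:- -> H3
  lookup 205.43.151.176: bits 11001101001010111001011110110000 walk d0:H3→d1:-→d2:-→d3:-→d4:-→d5:-→d6:-→d7:-→d8:-→d9:-→d10:-→d11:-→d12:H7→d13:-→d14:-→d15:-→d16:-→d17:-→d18:-→d19:-→d20:-→d21:-→d22:-→d23:-→d24:-→d25:-→d26:-→d27:-→d28:-→d29:-→d30:-→d31:-→d32:H5 -> H5
  + 146.140.0.0/16 (H0) depth=16
  lookup 23.125.225.102: bits 000101110111110111100 walk d0:H3→d1:-→d2:-→d3:-→d4:-→d5:-→d6:-→d7:-→d8:-→d9:-→d10:-→d11:-→d12:-→d13:-→d14:-→d15:-→d16:-→d17:-→d18:-→d19:-→d20:H7→d21:- -> H7
  lookup 23.125.229.73: bits 000101110111110111100101 walk d0:H3→d1:-→d2:-→d3:-→d4:-→d5:-→d6:-→d7:-→d8:-→d9:-→d10:-→d11:-→d12:-→d13:-→d14:-→d15:-→d16:-→d17:-→d18:-→d19:-→d20:H7→d21:-→d22:-→d23:-→d24:- -> H7
  + 146.140.112.0/20 (H0) depth=20
  lookup 146.140.116.186: bits 1001001010001100011101001 walk d0:H3→d1:-→d2:-→d3:-→d4:-→d5:-→d6:-→d7:-→d8:-→d9:-→d10:-→d11:-→d12:-→d13:-→d14:-→d15:-→d16:H0→d17:-→d18:-→d19:-→d20:H0→d21:-→d22:-→d23:-→d24:-→d25:H1 -> H1
  del 23.125.224.0/20 (clear depth 20)
  + 23.125.224.0/20 (H6) depth=20
  lookup 23.125.229.165: bits 00010111011111011110010110100101 walk d0:H3→d1:-→d2:-→d3:-→d4:-→d5:-→d6:-→d7:-→d8:-→d9:-→d10:-→d11:-→d12:-→d13:-→d14:-→d15:-→d16:-→d17:-→d18:-→d19:-→d20:H6→d21:-→d22:-→d23:-→d24:-→d25:-→d26:-→d27:-→d28:-→d29:-→d30:-→d31:-→d32:H3 -> H3
  del 146.140.116.128/25 (clear depth 25)
  lookup 166.86.41.207: bits 10 walk d0:H3→d1:-→d2:- -> H3
  lookup 146.140.8.40: bits 10010010100011000 walk d0:H3→d1:-→d2:-→d3:-→d4:-→d5:-→d6:-→d7:-→d8:-→d9:-→d10:-→d11:-→d12:-→d13:-→d14:-→d15:-→d16:H0→d17:- -> H0
  lookup 146.140.17.175: bits 10010010100011000 walk d0:H3→d1:-→d2:-→d3:-→d4:-→d5:-→d6:-→d7:-→d8:-→d9:-→d10:-→d11:-→d12:-→d13:-→d14:-→d15:-→d16:H0→d17:- -> H0
  + 0.0.0.0/0 (H3) depth=0
  + 146.140.116.136/30 (H2) depth=30
  + 146.140.116.0/24 (H5) depth=24

== LOOKUPS ==
["H3","H3","H3","H7","H3","H7","H3","H5","H7","H7","H1","H3","H3","H0","H0"]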